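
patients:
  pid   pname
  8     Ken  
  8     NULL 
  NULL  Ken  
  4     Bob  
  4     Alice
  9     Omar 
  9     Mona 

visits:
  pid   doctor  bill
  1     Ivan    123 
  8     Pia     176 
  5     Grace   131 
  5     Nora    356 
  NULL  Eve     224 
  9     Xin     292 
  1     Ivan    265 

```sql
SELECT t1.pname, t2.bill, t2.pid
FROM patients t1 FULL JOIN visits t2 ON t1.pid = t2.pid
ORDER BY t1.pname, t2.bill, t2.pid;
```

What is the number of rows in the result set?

12

FULL OUTER JOIN keeps every row from both sides; unmatched rows get NULL for the other side's columns.
Matching on t1.pid = t2.pid. A NULL in a compared column never satisfies the condition.
- t1 (pid=8) pairs with 1 row(s) of t2.
- t1 (pid=8) pairs with 1 row(s) of t2.
- t1 (pid=NULL) has no partner → padded with NULL.
- t1 (pid=4) has no partner → padded with NULL.
- t1 (pid=4) has no partner → padded with NULL.
- t1 (pid=9) pairs with 1 row(s) of t2.
- t1 (pid=9) pairs with 1 row(s) of t2.
- 5 t2 row(s) had no t1 match → kept, t1 columns NULL.
Total: 4 matched + 8 padded = 12 rows.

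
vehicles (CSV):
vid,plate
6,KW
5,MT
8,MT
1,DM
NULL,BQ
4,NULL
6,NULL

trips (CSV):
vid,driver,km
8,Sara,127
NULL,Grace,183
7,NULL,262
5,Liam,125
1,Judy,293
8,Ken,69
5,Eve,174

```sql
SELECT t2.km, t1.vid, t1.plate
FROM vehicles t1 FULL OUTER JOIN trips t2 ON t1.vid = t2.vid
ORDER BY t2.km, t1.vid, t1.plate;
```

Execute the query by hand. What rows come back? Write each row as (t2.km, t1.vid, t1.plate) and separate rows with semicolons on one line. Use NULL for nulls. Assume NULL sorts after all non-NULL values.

FULL OUTER JOIN keeps every row from both sides; unmatched rows get NULL for the other side's columns.
Matching on t1.vid = t2.vid. A NULL in a compared column never satisfies the condition.
Matched pairs: 5; unmatched t1 rows kept: 4; unmatched t2 rows kept: 2.

(69, 8, MT); (125, 5, MT); (127, 8, MT); (174, 5, MT); (183, NULL, NULL); (262, NULL, NULL); (293, 1, DM); (NULL, 4, NULL); (NULL, 6, KW); (NULL, 6, NULL); (NULL, NULL, BQ)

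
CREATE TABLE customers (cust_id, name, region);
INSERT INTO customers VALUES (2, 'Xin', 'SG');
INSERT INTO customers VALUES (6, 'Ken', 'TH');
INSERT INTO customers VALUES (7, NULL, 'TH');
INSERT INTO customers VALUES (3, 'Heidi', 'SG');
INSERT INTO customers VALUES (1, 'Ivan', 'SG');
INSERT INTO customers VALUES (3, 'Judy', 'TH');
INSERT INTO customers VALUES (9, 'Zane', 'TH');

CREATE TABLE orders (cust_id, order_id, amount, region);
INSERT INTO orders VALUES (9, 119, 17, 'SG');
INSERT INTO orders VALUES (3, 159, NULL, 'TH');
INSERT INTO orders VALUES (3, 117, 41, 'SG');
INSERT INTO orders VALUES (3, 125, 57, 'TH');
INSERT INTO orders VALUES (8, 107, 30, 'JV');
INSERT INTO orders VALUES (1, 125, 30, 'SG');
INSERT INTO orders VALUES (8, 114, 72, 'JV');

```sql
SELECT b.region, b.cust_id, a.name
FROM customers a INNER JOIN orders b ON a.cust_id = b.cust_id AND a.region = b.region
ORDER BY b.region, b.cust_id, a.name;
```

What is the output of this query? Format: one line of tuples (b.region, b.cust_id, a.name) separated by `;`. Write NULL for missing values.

INNER JOIN keeps only pairs where the ON condition holds.
Matching on a.cust_id = b.cust_id AND a.region = b.region.
- cust_id=2, region=SG: no matching b row, dropped.
- cust_id=6, region=TH: no matching b row, dropped.
- cust_id=7, region=TH: no matching b row, dropped.
- cust_id=3, region=SG: 1 matching b row(s), so 1 row(s) emitted.
- cust_id=1, region=SG: 1 matching b row(s), so 1 row(s) emitted.
- cust_id=3, region=TH: 2 matching b row(s), so 2 row(s) emitted.
- cust_id=9, region=TH: no matching b row, dropped.
After projecting and ordering:
b.region | b.cust_id | a.name
SG | 1 | Ivan
SG | 3 | Heidi
TH | 3 | Judy
TH | 3 | Judy

(SG, 1, Ivan); (SG, 3, Heidi); (TH, 3, Judy); (TH, 3, Judy)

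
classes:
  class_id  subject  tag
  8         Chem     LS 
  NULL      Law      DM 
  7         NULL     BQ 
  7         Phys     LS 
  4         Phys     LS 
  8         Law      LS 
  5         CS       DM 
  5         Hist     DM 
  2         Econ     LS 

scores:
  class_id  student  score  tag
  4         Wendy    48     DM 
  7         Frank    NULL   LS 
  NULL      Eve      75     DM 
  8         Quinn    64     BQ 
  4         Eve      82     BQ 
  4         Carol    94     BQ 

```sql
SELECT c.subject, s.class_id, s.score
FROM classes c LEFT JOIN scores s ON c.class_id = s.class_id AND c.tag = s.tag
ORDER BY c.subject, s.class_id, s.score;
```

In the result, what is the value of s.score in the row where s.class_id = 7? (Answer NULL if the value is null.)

NULL

LEFT JOIN keeps every row from `classes`; unmatched rows get NULL for `scores`'s columns.
Matching on c.class_id = s.class_id AND c.tag = s.tag. A NULL in a compared column never satisfies the condition.
- class_id=8, tag=LS: no s row matches, row kept with s columns NULL.
- class_id=NULL, tag=DM: no s row matches, row kept with s columns NULL.
- class_id=7, tag=BQ: no s row matches, row kept with s columns NULL.
- class_id=7, tag=LS: 1 matching s row(s), so 1 row(s) emitted.
- class_id=4, tag=LS: no s row matches, row kept with s columns NULL.
- class_id=8, tag=LS: no s row matches, row kept with s columns NULL.
- class_id=5, tag=DM: no s row matches, row kept with s columns NULL.
- class_id=5, tag=DM: no s row matches, row kept with s columns NULL.
- class_id=2, tag=LS: no s row matches, row kept with s columns NULL.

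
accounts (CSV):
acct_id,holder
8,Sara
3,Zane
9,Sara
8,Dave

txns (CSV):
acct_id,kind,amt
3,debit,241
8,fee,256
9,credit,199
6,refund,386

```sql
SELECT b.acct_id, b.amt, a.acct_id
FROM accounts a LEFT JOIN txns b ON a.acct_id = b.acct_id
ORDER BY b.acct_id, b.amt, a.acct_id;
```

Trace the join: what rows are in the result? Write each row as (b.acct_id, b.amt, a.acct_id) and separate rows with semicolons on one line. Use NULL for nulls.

LEFT JOIN keeps every row from `accounts`; unmatched rows get NULL for `txns`'s columns.
Matching on a.acct_id = b.acct_id.
- a row (acct_id=8): matches 1 b row(s) → 1 output row(s).
- a row (acct_id=3): matches 1 b row(s) → 1 output row(s).
- a row (acct_id=9): matches 1 b row(s) → 1 output row(s).
- a row (acct_id=8): matches 1 b row(s) → 1 output row(s).
After projecting and ordering:
b.acct_id | b.amt | a.acct_id
3 | 241 | 3
8 | 256 | 8
8 | 256 | 8
9 | 199 | 9

(3, 241, 3); (8, 256, 8); (8, 256, 8); (9, 199, 9)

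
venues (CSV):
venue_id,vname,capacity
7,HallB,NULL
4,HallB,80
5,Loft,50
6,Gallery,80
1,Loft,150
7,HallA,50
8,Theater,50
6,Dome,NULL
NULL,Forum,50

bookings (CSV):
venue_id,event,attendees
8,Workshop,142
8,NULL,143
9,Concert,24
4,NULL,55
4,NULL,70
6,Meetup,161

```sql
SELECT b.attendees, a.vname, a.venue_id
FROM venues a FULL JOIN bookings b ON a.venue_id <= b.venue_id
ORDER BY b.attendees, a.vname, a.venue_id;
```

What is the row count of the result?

34

FULL OUTER JOIN keeps every row from both sides; unmatched rows get NULL for the other side's columns.
Matching on a.venue_id <= b.venue_id. A NULL in a compared column never satisfies the condition.
Matched pairs: 33; unmatched a rows kept: 1; unmatched b rows kept: 0.
Total: 33 matched + 1 padded = 34 rows.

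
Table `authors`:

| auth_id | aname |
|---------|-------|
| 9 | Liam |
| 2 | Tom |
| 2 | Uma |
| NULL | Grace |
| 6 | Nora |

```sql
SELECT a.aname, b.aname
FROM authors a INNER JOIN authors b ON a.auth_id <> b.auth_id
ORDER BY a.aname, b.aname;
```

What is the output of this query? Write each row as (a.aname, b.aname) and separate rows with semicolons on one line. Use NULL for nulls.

INNER JOIN keeps only pairs where the ON condition holds.
Matching on a.auth_id <> b.auth_id. A NULL in a compared column never satisfies the condition.
Matched pairs: 10.

(Liam, Nora); (Liam, Tom); (Liam, Uma); (Nora, Liam); (Nora, Tom); (Nora, Uma); (Tom, Liam); (Tom, Nora); (Uma, Liam); (Uma, Nora)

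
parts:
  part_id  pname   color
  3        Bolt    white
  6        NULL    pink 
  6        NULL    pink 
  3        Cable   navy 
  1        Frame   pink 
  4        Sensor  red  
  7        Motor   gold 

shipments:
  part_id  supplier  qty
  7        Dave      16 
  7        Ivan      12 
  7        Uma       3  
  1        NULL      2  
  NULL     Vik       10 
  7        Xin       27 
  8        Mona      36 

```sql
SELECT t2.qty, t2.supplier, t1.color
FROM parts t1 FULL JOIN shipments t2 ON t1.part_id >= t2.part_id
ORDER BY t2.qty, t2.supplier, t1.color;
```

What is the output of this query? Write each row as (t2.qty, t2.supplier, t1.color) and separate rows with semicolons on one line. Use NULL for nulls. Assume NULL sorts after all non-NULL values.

(2, NULL, gold); (2, NULL, navy); (2, NULL, pink); (2, NULL, pink); (2, NULL, pink); (2, NULL, red); (2, NULL, white); (3, Uma, gold); (10, Vik, NULL); (12, Ivan, gold); (16, Dave, gold); (27, Xin, gold); (36, Mona, NULL)

FULL OUTER JOIN keeps every row from both sides; unmatched rows get NULL for the other side's columns.
Matching on t1.part_id >= t2.part_id. A NULL in a compared column never satisfies the condition.
- t1 row (part_id=3): matches 1 t2 row(s) → 1 output row(s).
- t1 row (part_id=6): matches 1 t2 row(s) → 1 output row(s).
- t1 row (part_id=6): matches 1 t2 row(s) → 1 output row(s).
- t1 row (part_id=3): matches 1 t2 row(s) → 1 output row(s).
- t1 row (part_id=1): matches 1 t2 row(s) → 1 output row(s).
- t1 row (part_id=4): matches 1 t2 row(s) → 1 output row(s).
- t1 row (part_id=7): matches 5 t2 row(s) → 5 output row(s).
- 2 row(s) from t2 found no t1 partner → padded with NULL.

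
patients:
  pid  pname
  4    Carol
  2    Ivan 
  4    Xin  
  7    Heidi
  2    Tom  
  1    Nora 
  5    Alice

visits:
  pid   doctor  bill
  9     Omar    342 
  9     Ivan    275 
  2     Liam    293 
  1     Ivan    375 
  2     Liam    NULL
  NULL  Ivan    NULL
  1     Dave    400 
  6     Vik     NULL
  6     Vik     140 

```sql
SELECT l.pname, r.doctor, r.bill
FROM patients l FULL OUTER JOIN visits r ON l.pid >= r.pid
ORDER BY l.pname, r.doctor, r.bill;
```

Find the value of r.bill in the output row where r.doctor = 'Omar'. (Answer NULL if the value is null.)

FULL OUTER JOIN keeps every row from both sides; unmatched rows get NULL for the other side's columns.
Matching on l.pid >= r.pid. A NULL in a compared column never satisfies the condition.
- l row (pid=4): matches 4 r row(s) → 4 output row(s).
- l row (pid=2): matches 4 r row(s) → 4 output row(s).
- l row (pid=4): matches 4 r row(s) → 4 output row(s).
- l row (pid=7): matches 6 r row(s) → 6 output row(s).
- l row (pid=2): matches 4 r row(s) → 4 output row(s).
- l row (pid=1): matches 2 r row(s) → 2 output row(s).
- l row (pid=5): matches 4 r row(s) → 4 output row(s).
- plus 3 unmatched r row(s), each kept with NULL l columns.

342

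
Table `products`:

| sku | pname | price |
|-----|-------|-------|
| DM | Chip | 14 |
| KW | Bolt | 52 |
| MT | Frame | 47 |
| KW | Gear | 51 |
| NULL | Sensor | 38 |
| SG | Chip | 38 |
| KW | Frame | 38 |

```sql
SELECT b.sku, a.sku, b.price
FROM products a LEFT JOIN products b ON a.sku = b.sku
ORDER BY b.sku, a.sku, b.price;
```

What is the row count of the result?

13

LEFT JOIN keeps every row from `products a`; unmatched rows get NULL for `products b`'s columns.
Matching on a.sku = b.sku. A NULL in a compared column never satisfies the condition.
- a row (sku=DM): matches 1 b row(s) → 1 output row(s).
- a row (sku=KW): matches 3 b row(s) → 3 output row(s).
- a row (sku=MT): matches 1 b row(s) → 1 output row(s).
- a row (sku=KW): matches 3 b row(s) → 3 output row(s).
- a row (sku=NULL): no match → kept, b columns NULL.
- a row (sku=SG): matches 1 b row(s) → 1 output row(s).
- a row (sku=KW): matches 3 b row(s) → 3 output row(s).
Total: 12 matched + 1 padded = 13 rows.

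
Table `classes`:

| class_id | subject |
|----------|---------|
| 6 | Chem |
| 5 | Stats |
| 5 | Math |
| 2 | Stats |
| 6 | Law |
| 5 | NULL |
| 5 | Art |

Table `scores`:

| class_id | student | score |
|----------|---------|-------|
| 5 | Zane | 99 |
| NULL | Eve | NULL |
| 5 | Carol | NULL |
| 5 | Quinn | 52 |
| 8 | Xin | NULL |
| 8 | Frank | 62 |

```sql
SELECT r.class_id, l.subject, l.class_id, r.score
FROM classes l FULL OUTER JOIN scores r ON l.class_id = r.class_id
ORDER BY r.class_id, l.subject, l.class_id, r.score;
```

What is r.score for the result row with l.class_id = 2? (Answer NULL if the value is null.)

NULL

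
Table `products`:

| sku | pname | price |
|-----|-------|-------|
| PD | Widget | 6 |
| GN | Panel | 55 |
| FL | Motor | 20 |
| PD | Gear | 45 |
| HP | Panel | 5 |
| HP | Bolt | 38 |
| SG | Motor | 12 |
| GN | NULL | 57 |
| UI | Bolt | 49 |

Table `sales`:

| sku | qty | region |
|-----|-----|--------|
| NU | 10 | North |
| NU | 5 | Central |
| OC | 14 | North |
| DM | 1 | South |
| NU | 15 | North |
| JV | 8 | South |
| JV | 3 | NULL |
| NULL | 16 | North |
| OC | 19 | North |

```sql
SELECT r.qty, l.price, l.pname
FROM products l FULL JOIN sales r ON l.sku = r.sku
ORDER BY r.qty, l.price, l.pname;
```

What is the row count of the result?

FULL OUTER JOIN keeps every row from both sides; unmatched rows get NULL for the other side's columns.
Matching on l.sku = r.sku. A NULL in a compared column never satisfies the condition.
- sku=PD: no r row matches, row kept with r columns NULL.
- sku=GN: no r row matches, row kept with r columns NULL.
- sku=FL: no r row matches, row kept with r columns NULL.
- sku=PD: no r row matches, row kept with r columns NULL.
- sku=HP: no r row matches, row kept with r columns NULL.
- sku=HP: no r row matches, row kept with r columns NULL.
- sku=SG: no r row matches, row kept with r columns NULL.
- sku=GN: no r row matches, row kept with r columns NULL.
- sku=UI: no r row matches, row kept with r columns NULL.
- 9 r row(s) had no l match → kept, l columns NULL.
Total: 0 matched + 18 padded = 18 rows.

18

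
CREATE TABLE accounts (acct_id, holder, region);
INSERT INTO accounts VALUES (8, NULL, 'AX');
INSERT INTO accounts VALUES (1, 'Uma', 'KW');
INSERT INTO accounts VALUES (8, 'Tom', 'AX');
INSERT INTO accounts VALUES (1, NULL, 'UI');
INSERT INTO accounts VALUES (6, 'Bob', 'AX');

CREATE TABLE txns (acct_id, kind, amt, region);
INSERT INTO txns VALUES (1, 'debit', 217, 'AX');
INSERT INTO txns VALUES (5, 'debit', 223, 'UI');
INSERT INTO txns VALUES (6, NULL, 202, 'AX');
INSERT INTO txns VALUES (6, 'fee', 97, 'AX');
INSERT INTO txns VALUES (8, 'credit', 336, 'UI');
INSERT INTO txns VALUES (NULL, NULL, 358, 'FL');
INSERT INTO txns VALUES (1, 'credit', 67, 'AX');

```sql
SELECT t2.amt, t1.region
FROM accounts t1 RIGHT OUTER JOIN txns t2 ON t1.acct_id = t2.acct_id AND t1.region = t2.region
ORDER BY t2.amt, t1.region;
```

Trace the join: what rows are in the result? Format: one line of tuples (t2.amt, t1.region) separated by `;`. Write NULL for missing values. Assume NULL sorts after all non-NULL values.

(67, NULL); (97, AX); (202, AX); (217, NULL); (223, NULL); (336, NULL); (358, NULL)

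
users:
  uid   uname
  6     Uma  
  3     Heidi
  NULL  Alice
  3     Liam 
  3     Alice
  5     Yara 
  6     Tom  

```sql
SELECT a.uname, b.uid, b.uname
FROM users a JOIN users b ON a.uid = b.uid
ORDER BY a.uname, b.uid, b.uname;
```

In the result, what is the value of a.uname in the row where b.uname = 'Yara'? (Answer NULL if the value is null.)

INNER JOIN keeps only pairs where the ON condition holds.
Matching on a.uid = b.uid. A NULL in a compared column never satisfies the condition.
Matched pairs: 14.

Yara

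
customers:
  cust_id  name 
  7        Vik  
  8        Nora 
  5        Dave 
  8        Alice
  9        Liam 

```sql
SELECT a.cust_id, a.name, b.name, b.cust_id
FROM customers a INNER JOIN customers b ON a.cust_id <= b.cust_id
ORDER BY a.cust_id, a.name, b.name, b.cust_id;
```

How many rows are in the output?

16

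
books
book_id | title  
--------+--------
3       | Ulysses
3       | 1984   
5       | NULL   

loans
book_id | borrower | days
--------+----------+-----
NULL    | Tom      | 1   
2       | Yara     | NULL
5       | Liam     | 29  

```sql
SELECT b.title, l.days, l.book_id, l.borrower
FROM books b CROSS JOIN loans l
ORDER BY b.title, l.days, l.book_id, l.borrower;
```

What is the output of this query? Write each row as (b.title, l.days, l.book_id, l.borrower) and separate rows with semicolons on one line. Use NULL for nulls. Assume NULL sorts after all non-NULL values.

(1984, 1, NULL, Tom); (1984, 29, 5, Liam); (1984, NULL, 2, Yara); (Ulysses, 1, NULL, Tom); (Ulysses, 29, 5, Liam); (Ulysses, NULL, 2, Yara); (NULL, 1, NULL, Tom); (NULL, 29, 5, Liam); (NULL, NULL, 2, Yara)

CROSS JOIN pairs every row of `books` with every row of `loans`: 3 × 3 = 9 rows.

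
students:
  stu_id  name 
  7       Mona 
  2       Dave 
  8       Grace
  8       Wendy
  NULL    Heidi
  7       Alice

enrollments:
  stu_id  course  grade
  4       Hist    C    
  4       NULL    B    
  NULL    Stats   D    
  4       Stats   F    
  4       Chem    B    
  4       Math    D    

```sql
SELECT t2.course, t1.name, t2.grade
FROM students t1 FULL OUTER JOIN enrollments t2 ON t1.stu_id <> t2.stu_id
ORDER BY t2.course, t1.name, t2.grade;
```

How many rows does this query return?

27

FULL OUTER JOIN keeps every row from both sides; unmatched rows get NULL for the other side's columns.
Matching on t1.stu_id <> t2.stu_id. A NULL in a compared column never satisfies the condition.
- t1[0] stu_id=7 → 5 match(es) in t2 → 5 row(s).
- t1[1] stu_id=2 → 5 match(es) in t2 → 5 row(s).
- t1[2] stu_id=8 → 5 match(es) in t2 → 5 row(s).
- t1[3] stu_id=8 → 5 match(es) in t2 → 5 row(s).
- t1[4] stu_id=NULL → no match; kept with NULLs on the t2 side.
- t1[5] stu_id=7 → 5 match(es) in t2 → 5 row(s).
- plus 1 unmatched t2 row(s), each kept with NULL t1 columns.
Total: 25 matched + 2 padded = 27 rows.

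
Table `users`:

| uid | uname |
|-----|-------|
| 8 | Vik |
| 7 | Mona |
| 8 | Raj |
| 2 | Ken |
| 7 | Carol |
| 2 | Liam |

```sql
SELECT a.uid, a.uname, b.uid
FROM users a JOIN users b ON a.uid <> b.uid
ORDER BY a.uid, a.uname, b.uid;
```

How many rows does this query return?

24

INNER JOIN keeps only pairs where the ON condition holds.
Matching on a.uid <> b.uid.
- uid=8: 4 matching b row(s), so 4 row(s) emitted.
- uid=7: 4 matching b row(s), so 4 row(s) emitted.
- uid=8: 4 matching b row(s), so 4 row(s) emitted.
- uid=2: 4 matching b row(s), so 4 row(s) emitted.
- uid=7: 4 matching b row(s), so 4 row(s) emitted.
- uid=2: 4 matching b row(s), so 4 row(s) emitted.
Total: 24 rows.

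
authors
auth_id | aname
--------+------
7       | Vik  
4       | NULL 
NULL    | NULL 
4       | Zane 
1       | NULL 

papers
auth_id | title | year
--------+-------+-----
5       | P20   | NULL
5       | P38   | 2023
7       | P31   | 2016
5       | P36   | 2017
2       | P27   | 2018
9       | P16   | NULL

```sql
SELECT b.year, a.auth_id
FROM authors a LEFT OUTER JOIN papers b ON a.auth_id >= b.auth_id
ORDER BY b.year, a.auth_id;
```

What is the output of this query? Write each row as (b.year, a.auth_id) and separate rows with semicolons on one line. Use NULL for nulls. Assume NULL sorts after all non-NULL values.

(2016, 7); (2017, 7); (2018, 4); (2018, 4); (2018, 7); (2023, 7); (NULL, 1); (NULL, 7); (NULL, NULL)

LEFT JOIN keeps every row from `authors`; unmatched rows get NULL for `papers`'s columns.
Matching on a.auth_id >= b.auth_id. A NULL in a compared column never satisfies the condition.
- auth_id=7: 5 matching b row(s), so 5 row(s) emitted.
- auth_id=4: 1 matching b row(s), so 1 row(s) emitted.
- auth_id=NULL: no b row matches, row kept with b columns NULL.
- auth_id=4: 1 matching b row(s), so 1 row(s) emitted.
- auth_id=1: no b row matches, row kept with b columns NULL.
After projecting and ordering:
b.year | a.auth_id
2016 | 7
2017 | 7
2018 | 4
2018 | 4
2018 | 7
2023 | 7
NULL | 1
NULL | 7
NULL | NULL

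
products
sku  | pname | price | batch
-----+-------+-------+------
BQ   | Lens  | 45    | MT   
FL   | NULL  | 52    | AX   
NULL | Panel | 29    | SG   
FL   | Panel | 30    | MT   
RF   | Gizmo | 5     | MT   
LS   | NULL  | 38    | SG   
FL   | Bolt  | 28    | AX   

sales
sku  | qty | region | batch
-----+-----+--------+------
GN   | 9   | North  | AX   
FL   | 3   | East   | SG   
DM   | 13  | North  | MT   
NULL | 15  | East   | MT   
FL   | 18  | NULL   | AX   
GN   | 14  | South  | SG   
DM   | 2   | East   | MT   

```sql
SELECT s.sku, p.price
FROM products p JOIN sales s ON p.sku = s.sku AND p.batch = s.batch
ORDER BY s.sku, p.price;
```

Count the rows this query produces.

2

INNER JOIN keeps only pairs where the ON condition holds.
Matching on p.sku = s.sku AND p.batch = s.batch. A NULL in a compared column never satisfies the condition.
- p[0] sku=BQ, batch=MT → no match; dropped.
- p[1] sku=FL, batch=AX → 1 match(es) in s → 1 row(s).
- p[2] sku=NULL, batch=SG → no match; dropped.
- p[3] sku=FL, batch=MT → no match; dropped.
- p[4] sku=RF, batch=MT → no match; dropped.
- p[5] sku=LS, batch=SG → no match; dropped.
- p[6] sku=FL, batch=AX → 1 match(es) in s → 1 row(s).
Total: 2 rows.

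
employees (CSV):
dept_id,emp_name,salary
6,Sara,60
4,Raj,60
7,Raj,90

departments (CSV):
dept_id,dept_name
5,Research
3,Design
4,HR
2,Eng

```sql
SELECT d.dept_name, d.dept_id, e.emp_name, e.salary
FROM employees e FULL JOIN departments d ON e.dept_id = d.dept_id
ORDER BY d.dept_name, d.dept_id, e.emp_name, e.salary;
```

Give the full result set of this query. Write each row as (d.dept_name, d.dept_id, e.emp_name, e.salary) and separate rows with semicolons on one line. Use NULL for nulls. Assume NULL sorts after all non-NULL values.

(Design, 3, NULL, NULL); (Eng, 2, NULL, NULL); (HR, 4, Raj, 60); (Research, 5, NULL, NULL); (NULL, NULL, Raj, 90); (NULL, NULL, Sara, 60)

FULL OUTER JOIN keeps every row from both sides; unmatched rows get NULL for the other side's columns.
Matching on e.dept_id = d.dept_id.
- e[0] dept_id=6 → no match; kept with NULLs on the d side.
- e[1] dept_id=4 → 1 match(es) in d → 1 row(s).
- e[2] dept_id=7 → no match; kept with NULLs on the d side.
- 3 row(s) from d found no e partner → padded with NULL.
After projecting and ordering:
d.dept_name | d.dept_id | e.emp_name | e.salary
Design | 3 | NULL | NULL
Eng | 2 | NULL | NULL
HR | 4 | Raj | 60
Research | 5 | NULL | NULL
NULL | NULL | Raj | 90
NULL | NULL | Sara | 60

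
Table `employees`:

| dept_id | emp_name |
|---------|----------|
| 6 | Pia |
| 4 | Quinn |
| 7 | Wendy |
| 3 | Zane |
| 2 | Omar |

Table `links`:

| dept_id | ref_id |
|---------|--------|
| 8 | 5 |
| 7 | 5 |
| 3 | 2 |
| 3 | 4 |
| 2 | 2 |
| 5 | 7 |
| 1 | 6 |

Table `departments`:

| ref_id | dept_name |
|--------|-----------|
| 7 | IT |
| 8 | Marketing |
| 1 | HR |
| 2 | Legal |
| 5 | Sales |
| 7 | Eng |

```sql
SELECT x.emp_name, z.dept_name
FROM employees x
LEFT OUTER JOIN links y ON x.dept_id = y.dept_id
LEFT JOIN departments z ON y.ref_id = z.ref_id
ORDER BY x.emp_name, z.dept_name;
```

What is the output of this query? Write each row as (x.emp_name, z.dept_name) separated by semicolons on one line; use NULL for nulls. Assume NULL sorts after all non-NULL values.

Step 1 — x LEFT JOIN y on dept_id → 6 row(s).
Then LEFT JOIN `departments z` on ref_id: each of those 6 rows is kept; rows whose y.ref_id has no match in z get NULL for z's columns.

(Omar, Legal); (Pia, NULL); (Quinn, NULL); (Wendy, Sales); (Zane, Legal); (Zane, NULL)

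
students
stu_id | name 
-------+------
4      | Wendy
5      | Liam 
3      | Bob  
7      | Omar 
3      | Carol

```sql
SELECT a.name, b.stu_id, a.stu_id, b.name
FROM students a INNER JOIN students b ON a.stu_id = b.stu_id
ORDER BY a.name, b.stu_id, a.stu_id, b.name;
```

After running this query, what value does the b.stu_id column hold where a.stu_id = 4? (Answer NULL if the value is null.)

INNER JOIN keeps only pairs where the ON condition holds.
Matching on a.stu_id = b.stu_id.
- a[0] stu_id=4 → 1 match(es) in b → 1 row(s).
- a[1] stu_id=5 → 1 match(es) in b → 1 row(s).
- a[2] stu_id=3 → 2 match(es) in b → 2 row(s).
- a[3] stu_id=7 → 1 match(es) in b → 1 row(s).
- a[4] stu_id=3 → 2 match(es) in b → 2 row(s).

4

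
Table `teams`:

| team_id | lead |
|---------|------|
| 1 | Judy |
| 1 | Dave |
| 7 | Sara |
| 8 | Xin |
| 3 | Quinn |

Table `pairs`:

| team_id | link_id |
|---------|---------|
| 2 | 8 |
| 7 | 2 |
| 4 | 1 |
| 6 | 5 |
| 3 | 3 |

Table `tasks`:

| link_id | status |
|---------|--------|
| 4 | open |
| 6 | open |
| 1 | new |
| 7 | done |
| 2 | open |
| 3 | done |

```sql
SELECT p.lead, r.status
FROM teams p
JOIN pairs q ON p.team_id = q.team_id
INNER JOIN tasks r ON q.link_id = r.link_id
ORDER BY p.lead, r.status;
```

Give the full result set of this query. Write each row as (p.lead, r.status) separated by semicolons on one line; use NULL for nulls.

(Quinn, done); (Sara, open)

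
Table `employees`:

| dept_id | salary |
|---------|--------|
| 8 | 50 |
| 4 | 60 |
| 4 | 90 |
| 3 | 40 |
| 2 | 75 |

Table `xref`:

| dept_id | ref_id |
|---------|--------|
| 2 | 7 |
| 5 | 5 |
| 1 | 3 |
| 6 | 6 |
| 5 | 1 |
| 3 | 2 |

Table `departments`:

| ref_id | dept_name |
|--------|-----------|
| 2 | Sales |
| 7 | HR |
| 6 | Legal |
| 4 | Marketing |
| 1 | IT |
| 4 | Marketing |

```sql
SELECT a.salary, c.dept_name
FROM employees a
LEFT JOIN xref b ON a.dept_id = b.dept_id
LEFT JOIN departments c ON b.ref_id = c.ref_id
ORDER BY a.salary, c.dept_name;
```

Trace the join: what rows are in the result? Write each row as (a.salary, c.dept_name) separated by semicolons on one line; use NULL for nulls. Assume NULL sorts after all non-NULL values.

Step 1 — a LEFT JOIN b on dept_id → 5 row(s).
Then LEFT JOIN `departments c` on ref_id: each of those 5 rows is kept; rows whose b.ref_id has no match in c get NULL for c's columns.

(40, Sales); (50, NULL); (60, NULL); (75, HR); (90, NULL)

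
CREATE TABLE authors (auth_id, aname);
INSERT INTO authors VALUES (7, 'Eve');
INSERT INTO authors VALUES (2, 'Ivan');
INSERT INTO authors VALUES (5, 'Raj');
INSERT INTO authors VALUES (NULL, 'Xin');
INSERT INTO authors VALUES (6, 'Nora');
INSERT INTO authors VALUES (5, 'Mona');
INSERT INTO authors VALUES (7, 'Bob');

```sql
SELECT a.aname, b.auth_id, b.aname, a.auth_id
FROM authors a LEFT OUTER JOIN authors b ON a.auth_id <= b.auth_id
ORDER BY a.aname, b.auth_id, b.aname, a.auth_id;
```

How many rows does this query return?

LEFT JOIN keeps every row from `authors a`; unmatched rows get NULL for `authors b`'s columns.
Matching on a.auth_id <= b.auth_id. A NULL in a compared column never satisfies the condition.
Matched pairs: 23; unmatched a rows kept: 1.
Total: 23 matched + 1 padded = 24 rows.

24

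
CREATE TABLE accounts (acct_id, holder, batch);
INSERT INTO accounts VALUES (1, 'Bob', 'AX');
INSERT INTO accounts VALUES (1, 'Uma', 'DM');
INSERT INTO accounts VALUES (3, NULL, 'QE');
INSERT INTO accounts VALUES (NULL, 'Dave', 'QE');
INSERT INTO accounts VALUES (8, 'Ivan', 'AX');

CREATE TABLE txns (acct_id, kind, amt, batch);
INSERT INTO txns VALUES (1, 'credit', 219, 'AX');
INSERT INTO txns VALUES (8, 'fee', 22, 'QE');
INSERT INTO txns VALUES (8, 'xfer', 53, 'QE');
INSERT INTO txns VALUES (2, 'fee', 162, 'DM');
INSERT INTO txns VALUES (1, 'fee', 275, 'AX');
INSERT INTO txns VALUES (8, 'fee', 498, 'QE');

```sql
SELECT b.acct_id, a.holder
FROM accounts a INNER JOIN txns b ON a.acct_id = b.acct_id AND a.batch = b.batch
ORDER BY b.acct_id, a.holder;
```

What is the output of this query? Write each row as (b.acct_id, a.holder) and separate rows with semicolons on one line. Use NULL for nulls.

(1, Bob); (1, Bob)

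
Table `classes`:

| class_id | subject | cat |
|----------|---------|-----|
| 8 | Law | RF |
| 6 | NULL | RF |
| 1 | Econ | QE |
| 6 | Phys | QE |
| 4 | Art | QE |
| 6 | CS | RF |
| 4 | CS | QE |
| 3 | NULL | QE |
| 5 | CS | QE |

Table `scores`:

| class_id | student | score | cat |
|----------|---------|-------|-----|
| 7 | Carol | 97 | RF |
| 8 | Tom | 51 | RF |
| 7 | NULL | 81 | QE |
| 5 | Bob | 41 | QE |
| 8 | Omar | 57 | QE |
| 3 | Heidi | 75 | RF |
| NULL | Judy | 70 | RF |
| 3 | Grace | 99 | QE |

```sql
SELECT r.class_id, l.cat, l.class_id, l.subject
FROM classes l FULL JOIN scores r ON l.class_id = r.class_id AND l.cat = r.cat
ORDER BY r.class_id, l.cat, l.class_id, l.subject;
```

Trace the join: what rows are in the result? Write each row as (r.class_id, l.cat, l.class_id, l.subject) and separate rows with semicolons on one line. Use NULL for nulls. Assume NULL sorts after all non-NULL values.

(3, QE, 3, NULL); (3, NULL, NULL, NULL); (5, QE, 5, CS); (7, NULL, NULL, NULL); (7, NULL, NULL, NULL); (8, RF, 8, Law); (8, NULL, NULL, NULL); (NULL, QE, 1, Econ); (NULL, QE, 4, Art); (NULL, QE, 4, CS); (NULL, QE, 6, Phys); (NULL, RF, 6, CS); (NULL, RF, 6, NULL); (NULL, NULL, NULL, NULL)

FULL OUTER JOIN keeps every row from both sides; unmatched rows get NULL for the other side's columns.
Matching on l.class_id = r.class_id AND l.cat = r.cat. A NULL in a compared column never satisfies the condition.
Matched pairs: 3; unmatched l rows kept: 6; unmatched r rows kept: 5.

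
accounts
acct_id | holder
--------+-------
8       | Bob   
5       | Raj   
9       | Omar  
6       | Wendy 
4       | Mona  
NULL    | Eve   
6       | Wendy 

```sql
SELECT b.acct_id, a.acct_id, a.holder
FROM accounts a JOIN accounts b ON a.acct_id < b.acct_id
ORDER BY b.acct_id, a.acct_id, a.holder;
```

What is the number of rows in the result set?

INNER JOIN keeps only pairs where the ON condition holds.
Matching on a.acct_id < b.acct_id. A NULL in a compared column never satisfies the condition.
- a row (acct_id=8): matches 1 b row(s) → 1 output row(s).
- a row (acct_id=5): matches 4 b row(s) → 4 output row(s).
- a row (acct_id=9): no match → dropped.
- a row (acct_id=6): matches 2 b row(s) → 2 output row(s).
- a row (acct_id=4): matches 5 b row(s) → 5 output row(s).
- a row (acct_id=NULL): no match → dropped.
- a row (acct_id=6): matches 2 b row(s) → 2 output row(s).
Total: 14 rows.

14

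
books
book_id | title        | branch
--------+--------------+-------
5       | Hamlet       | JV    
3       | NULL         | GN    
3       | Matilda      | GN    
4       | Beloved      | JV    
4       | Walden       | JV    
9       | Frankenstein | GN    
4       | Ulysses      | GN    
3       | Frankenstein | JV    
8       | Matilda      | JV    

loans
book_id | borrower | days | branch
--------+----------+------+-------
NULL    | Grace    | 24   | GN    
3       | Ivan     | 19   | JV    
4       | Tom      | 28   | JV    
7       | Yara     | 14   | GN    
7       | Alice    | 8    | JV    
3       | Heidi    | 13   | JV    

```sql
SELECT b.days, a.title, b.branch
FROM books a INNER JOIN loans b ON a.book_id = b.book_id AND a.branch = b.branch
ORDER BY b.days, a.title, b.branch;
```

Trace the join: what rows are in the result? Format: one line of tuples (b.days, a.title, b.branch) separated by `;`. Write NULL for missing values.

(13, Frankenstein, JV); (19, Frankenstein, JV); (28, Beloved, JV); (28, Walden, JV)

INNER JOIN keeps only pairs where the ON condition holds.
Matching on a.book_id = b.book_id AND a.branch = b.branch. A NULL in a compared column never satisfies the condition.
- a[0] book_id=5, branch=JV → no match; dropped.
- a[1] book_id=3, branch=GN → no match; dropped.
- a[2] book_id=3, branch=GN → no match; dropped.
- a[3] book_id=4, branch=JV → 1 match(es) in b → 1 row(s).
- a[4] book_id=4, branch=JV → 1 match(es) in b → 1 row(s).
- a[5] book_id=9, branch=GN → no match; dropped.
- a[6] book_id=4, branch=GN → no match; dropped.
- a[7] book_id=3, branch=JV → 2 match(es) in b → 2 row(s).
- a[8] book_id=8, branch=JV → no match; dropped.
After projecting and ordering:
b.days | a.title | b.branch
13 | Frankenstein | JV
19 | Frankenstein | JV
28 | Beloved | JV
28 | Walden | JV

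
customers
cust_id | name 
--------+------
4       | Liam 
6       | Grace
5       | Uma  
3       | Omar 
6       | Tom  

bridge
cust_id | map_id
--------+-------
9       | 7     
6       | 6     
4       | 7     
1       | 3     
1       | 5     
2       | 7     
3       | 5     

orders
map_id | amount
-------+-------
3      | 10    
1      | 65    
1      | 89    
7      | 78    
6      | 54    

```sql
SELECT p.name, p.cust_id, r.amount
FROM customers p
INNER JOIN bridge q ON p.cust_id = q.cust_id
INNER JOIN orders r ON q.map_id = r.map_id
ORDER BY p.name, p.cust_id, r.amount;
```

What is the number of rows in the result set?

3

Joins associate left-to-right: customers INNER JOIN bridge on cust_id gives 4 intermediate row(s).
Then INNER JOIN `orders r` on map_id: keep only rows whose q.map_id appears in r.
Result: 3 row(s).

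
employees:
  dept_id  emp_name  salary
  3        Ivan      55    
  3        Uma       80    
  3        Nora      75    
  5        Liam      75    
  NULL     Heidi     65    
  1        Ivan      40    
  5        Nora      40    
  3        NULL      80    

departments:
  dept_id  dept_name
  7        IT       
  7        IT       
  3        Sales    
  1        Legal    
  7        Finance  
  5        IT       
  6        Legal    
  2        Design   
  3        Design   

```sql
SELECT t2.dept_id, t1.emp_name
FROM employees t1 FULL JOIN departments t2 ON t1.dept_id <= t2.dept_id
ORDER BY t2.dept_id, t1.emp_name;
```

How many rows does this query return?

48

FULL OUTER JOIN keeps every row from both sides; unmatched rows get NULL for the other side's columns.
Matching on t1.dept_id <= t2.dept_id. A NULL in a compared column never satisfies the condition.
Matched pairs: 47; unmatched t1 rows kept: 1; unmatched t2 rows kept: 0.
Total: 47 matched + 1 padded = 48 rows.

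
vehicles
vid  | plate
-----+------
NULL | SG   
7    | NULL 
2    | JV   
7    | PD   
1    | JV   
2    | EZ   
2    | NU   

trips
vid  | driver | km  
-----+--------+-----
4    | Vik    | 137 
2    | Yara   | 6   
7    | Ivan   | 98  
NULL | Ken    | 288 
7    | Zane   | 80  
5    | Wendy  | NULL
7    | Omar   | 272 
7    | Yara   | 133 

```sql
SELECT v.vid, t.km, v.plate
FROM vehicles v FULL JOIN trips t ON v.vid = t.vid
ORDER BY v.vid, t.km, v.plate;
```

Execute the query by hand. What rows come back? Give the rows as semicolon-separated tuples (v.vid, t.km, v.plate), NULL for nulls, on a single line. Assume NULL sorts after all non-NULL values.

FULL OUTER JOIN keeps every row from both sides; unmatched rows get NULL for the other side's columns.
Matching on v.vid = t.vid. A NULL in a compared column never satisfies the condition.
Matched pairs: 11; unmatched v rows kept: 2; unmatched t rows kept: 3.

(1, NULL, JV); (2, 6, EZ); (2, 6, JV); (2, 6, NU); (7, 80, PD); (7, 80, NULL); (7, 98, PD); (7, 98, NULL); (7, 133, PD); (7, 133, NULL); (7, 272, PD); (7, 272, NULL); (NULL, 137, NULL); (NULL, 288, NULL); (NULL, NULL, SG); (NULL, NULL, NULL)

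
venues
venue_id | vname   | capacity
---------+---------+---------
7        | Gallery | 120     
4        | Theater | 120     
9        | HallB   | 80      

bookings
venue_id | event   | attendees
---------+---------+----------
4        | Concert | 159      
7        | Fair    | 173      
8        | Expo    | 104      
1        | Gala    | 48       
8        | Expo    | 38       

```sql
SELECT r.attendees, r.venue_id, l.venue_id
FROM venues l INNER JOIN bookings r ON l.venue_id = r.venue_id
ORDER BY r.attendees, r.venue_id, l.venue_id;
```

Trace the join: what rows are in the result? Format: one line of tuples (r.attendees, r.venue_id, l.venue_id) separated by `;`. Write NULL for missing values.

INNER JOIN keeps only pairs where the ON condition holds.
Matching on l.venue_id = r.venue_id.
- l row (venue_id=7): matches 1 r row(s) → 1 output row(s).
- l row (venue_id=4): matches 1 r row(s) → 1 output row(s).
- l row (venue_id=9): no match → dropped.
After projecting and ordering:
r.attendees | r.venue_id | l.venue_id
159 | 4 | 4
173 | 7 | 7

(159, 4, 4); (173, 7, 7)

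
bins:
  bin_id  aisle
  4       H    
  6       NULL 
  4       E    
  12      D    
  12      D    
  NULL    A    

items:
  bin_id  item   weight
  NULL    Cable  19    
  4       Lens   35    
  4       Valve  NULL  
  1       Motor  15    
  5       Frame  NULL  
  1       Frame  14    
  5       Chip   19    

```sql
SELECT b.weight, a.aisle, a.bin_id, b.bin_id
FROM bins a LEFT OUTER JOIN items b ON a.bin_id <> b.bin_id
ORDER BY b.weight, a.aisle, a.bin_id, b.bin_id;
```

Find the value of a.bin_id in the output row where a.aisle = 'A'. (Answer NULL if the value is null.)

NULL

LEFT JOIN keeps every row from `bins`; unmatched rows get NULL for `items`'s columns.
Matching on a.bin_id <> b.bin_id. A NULL in a compared column never satisfies the condition.
- bin_id=4: 4 matching b row(s), so 4 row(s) emitted.
- bin_id=6: 6 matching b row(s), so 6 row(s) emitted.
- bin_id=4: 4 matching b row(s), so 4 row(s) emitted.
- bin_id=12: 6 matching b row(s), so 6 row(s) emitted.
- bin_id=12: 6 matching b row(s), so 6 row(s) emitted.
- bin_id=NULL: no b row matches, row kept with b columns NULL.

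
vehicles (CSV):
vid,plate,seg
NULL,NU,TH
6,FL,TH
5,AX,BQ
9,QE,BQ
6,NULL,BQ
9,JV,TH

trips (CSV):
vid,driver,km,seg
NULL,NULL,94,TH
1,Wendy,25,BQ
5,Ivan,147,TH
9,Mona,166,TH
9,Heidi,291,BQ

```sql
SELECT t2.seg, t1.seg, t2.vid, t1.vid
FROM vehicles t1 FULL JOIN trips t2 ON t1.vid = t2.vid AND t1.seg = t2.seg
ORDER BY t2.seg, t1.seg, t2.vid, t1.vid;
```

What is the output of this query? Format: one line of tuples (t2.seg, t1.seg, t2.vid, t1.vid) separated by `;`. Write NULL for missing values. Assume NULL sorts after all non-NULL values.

(BQ, BQ, 9, 9); (BQ, NULL, 1, NULL); (TH, TH, 9, 9); (TH, NULL, 5, NULL); (TH, NULL, NULL, NULL); (NULL, BQ, NULL, 5); (NULL, BQ, NULL, 6); (NULL, TH, NULL, 6); (NULL, TH, NULL, NULL)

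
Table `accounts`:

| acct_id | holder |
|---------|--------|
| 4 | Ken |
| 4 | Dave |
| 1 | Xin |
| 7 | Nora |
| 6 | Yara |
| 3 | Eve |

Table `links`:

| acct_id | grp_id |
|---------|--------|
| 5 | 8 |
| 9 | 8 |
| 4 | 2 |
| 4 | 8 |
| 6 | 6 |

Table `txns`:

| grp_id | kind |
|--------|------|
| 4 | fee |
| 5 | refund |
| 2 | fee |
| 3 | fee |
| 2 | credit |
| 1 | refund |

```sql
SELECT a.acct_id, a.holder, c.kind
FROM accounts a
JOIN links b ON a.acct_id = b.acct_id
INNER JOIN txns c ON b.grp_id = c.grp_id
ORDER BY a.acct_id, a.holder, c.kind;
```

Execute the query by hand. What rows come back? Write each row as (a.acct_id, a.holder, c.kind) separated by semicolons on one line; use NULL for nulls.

Evaluate left to right. First `accounts a INNER JOIN links b` on acct_id: 5 row(s).
Then INNER JOIN `txns c` on grp_id: keep only rows whose b.grp_id appears in c.

(4, Dave, credit); (4, Dave, fee); (4, Ken, credit); (4, Ken, fee)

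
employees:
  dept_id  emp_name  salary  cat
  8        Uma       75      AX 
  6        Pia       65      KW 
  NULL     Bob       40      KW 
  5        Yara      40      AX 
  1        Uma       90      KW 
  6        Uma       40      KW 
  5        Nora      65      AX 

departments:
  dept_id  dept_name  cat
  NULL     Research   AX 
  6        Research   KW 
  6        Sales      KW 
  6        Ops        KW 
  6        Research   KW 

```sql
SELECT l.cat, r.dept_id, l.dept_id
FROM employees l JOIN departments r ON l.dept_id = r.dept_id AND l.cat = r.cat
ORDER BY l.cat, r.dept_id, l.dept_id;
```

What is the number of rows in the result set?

8

INNER JOIN keeps only pairs where the ON condition holds.
Matching on l.dept_id = r.dept_id AND l.cat = r.cat. A NULL in a compared column never satisfies the condition.
Matched pairs: 8.
Total: 8 rows.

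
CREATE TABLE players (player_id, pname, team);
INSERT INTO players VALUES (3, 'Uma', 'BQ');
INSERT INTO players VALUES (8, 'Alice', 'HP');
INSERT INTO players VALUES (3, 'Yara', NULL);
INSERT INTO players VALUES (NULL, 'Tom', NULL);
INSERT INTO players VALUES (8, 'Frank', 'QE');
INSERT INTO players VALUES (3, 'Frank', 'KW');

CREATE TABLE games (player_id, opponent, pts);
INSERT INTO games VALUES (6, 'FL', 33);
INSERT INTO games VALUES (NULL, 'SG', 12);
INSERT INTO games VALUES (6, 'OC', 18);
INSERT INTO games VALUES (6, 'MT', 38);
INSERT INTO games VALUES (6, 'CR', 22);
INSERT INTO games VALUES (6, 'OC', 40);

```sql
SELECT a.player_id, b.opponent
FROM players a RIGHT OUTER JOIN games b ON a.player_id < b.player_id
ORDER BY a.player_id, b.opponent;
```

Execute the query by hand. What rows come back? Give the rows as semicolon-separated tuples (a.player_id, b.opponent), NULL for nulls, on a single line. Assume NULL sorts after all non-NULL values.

(3, CR); (3, CR); (3, CR); (3, FL); (3, FL); (3, FL); (3, MT); (3, MT); (3, MT); (3, OC); (3, OC); (3, OC); (3, OC); (3, OC); (3, OC); (NULL, SG)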